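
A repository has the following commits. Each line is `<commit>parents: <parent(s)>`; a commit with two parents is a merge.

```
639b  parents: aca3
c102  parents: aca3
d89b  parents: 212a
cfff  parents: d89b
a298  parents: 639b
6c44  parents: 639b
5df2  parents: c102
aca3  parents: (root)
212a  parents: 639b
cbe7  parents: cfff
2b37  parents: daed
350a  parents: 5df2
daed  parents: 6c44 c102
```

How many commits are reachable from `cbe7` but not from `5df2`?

Reachable from cbe7: {212a, 639b, aca3, cbe7, cfff, d89b}.
Reachable from 5df2: {5df2, aca3, c102}.
In cbe7's history but not 5df2's: {212a, 639b, cbe7, cfff, d89b} — 5 commits.

5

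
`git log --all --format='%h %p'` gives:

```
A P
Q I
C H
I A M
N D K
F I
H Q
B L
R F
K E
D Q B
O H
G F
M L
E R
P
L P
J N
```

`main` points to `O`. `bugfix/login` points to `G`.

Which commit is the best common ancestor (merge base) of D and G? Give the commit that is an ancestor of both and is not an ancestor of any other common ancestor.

I

Ancestors of D: {A, B, D, I, L, M, P, Q}.
Ancestors of G: {A, F, G, I, L, M, P}.
Common ancestors: {A, I, L, M, P}.
Among these, I is not an ancestor of any other common ancestor — it is the merge base.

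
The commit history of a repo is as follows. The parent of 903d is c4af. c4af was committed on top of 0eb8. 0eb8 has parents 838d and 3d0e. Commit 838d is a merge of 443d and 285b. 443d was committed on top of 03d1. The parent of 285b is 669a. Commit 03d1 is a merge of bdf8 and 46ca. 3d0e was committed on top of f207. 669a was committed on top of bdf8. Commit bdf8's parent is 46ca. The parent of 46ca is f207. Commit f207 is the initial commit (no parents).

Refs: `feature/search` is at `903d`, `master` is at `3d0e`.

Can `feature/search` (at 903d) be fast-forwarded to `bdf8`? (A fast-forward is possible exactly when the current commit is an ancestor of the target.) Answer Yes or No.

No

A fast-forward from 903d to bdf8 is possible iff 903d is an ancestor of bdf8.
Ancestors of bdf8: {46ca, bdf8, f207}.
903d is not among them, so fast-forward is not possible.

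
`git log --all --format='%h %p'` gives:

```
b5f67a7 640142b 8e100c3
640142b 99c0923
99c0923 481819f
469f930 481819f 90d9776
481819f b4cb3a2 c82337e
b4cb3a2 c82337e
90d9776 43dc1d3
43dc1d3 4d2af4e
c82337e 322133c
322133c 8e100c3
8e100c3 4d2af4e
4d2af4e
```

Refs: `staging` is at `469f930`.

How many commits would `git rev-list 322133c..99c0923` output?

Reachable from 99c0923: {322133c, 481819f, 4d2af4e, 8e100c3, 99c0923, b4cb3a2, c82337e}.
Reachable from 322133c: {322133c, 4d2af4e, 8e100c3}.
In 99c0923's history but not 322133c's: {481819f, 99c0923, b4cb3a2, c82337e} — 4 commits.

4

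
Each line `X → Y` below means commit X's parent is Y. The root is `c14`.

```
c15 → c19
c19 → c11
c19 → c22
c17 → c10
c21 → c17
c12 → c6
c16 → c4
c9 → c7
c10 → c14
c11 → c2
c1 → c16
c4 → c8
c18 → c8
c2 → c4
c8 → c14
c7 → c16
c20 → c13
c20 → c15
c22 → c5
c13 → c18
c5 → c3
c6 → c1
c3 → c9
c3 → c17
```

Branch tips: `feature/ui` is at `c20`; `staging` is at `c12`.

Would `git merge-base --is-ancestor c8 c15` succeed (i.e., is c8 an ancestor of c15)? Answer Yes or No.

Ancestors of c15 (commits reachable by following parents): {c10, c11, c14, c15, c16, c17, c19, c2, c22, c3, c4, c5, c7, c8, c9}.
c8 is in that set, so it is an ancestor of c15.

Yes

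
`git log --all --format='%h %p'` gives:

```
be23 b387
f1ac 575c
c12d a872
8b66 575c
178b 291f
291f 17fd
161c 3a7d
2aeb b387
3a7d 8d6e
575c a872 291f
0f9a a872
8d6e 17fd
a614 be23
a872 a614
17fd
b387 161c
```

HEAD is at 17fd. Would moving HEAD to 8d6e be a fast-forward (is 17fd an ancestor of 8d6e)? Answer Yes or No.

A fast-forward from 17fd to 8d6e is possible iff 17fd is an ancestor of 8d6e.
Ancestors of 8d6e: {17fd, 8d6e}.
17fd is among them, so fast-forward is possible.

Yes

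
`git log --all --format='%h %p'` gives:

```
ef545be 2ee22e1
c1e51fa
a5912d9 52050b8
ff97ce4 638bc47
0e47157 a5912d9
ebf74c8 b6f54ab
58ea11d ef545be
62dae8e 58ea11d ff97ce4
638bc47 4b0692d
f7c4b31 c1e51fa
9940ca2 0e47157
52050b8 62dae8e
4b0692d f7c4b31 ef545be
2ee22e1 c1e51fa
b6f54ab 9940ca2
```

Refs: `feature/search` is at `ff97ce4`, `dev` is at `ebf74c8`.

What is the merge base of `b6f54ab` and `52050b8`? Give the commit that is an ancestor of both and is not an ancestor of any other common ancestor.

Ancestors of b6f54ab: {0e47157, 2ee22e1, 4b0692d, 52050b8, 58ea11d, 62dae8e, 638bc47, 9940ca2, a5912d9, b6f54ab, c1e51fa, ef545be, f7c4b31, ff97ce4}.
Ancestors of 52050b8: {2ee22e1, 4b0692d, 52050b8, 58ea11d, 62dae8e, 638bc47, c1e51fa, ef545be, f7c4b31, ff97ce4}.
Common ancestors: {2ee22e1, 4b0692d, 52050b8, 58ea11d, 62dae8e, 638bc47, c1e51fa, ef545be, f7c4b31, ff97ce4}.
Among these, 52050b8 is not an ancestor of any other common ancestor — it is the merge base.

52050b8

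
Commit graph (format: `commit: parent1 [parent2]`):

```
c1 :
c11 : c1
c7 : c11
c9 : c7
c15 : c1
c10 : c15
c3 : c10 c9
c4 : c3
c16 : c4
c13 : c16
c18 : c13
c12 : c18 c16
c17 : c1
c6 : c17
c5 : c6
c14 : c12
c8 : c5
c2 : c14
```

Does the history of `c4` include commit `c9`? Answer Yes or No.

Ancestors of c4 (commits reachable by following parents): {c1, c10, c11, c15, c3, c4, c7, c9}.
c9 is in that set, so it is an ancestor of c4.

Yes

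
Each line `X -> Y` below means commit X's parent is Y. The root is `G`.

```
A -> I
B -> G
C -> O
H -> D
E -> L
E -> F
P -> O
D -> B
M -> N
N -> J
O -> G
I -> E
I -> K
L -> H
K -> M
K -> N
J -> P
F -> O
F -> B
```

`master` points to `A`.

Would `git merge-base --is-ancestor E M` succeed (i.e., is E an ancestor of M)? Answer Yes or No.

No

Ancestors of M: {G, J, M, N, O, P}.
E is not in that set, so it is not an ancestor of M.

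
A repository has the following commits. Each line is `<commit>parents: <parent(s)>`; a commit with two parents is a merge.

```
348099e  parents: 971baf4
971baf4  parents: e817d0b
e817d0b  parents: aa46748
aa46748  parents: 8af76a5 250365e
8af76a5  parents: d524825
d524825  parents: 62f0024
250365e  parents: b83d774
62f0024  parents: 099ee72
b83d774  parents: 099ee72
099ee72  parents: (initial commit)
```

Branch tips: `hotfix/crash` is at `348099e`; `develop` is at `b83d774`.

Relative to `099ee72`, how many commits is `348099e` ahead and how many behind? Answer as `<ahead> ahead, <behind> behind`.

9 ahead, 0 behind

Reachable from 348099e: {099ee72, 250365e, 348099e, 62f0024, 8af76a5, 971baf4, aa46748, b83d774, d524825, e817d0b}.
Reachable from 099ee72: {099ee72}.
Only in 348099e's history (ahead): {250365e, 348099e, 62f0024, 8af76a5, 971baf4, aa46748, b83d774, d524825, e817d0b} — 9.
Only in 099ee72's history (behind): {} — 0.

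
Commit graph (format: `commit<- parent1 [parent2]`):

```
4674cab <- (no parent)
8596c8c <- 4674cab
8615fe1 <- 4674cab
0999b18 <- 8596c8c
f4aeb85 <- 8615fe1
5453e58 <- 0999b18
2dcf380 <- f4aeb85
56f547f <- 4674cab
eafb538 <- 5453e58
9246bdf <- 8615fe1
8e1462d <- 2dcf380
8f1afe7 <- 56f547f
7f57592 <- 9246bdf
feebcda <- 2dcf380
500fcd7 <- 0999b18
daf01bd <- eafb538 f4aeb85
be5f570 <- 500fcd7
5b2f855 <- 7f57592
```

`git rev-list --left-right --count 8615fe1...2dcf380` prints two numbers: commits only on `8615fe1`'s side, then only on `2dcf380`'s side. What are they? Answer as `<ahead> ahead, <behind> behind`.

0 ahead, 2 behind

Reachable from 8615fe1: {4674cab, 8615fe1}.
Reachable from 2dcf380: {2dcf380, 4674cab, 8615fe1, f4aeb85}.
Only in 8615fe1's history (ahead): {} — 0.
Only in 2dcf380's history (behind): {2dcf380, f4aeb85} — 2.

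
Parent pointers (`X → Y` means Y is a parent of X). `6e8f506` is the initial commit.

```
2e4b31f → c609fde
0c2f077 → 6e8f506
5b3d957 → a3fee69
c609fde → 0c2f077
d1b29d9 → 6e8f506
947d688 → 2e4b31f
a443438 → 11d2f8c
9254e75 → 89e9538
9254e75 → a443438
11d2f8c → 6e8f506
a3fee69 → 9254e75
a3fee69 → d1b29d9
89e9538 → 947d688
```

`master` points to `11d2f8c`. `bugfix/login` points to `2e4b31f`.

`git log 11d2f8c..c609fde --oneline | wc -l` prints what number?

2

Reachable from c609fde: {0c2f077, 6e8f506, c609fde}.
Reachable from 11d2f8c: {11d2f8c, 6e8f506}.
In c609fde's history but not 11d2f8c's: {0c2f077, c609fde} — 2 commits.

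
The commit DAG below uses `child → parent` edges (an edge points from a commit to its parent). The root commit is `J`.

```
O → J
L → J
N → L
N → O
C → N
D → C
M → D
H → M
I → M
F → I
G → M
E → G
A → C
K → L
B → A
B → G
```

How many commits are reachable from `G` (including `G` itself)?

Walking parent pointers from G: reachable set = {C, D, G, J, L, M, N, O}.
That is 8 commits.

8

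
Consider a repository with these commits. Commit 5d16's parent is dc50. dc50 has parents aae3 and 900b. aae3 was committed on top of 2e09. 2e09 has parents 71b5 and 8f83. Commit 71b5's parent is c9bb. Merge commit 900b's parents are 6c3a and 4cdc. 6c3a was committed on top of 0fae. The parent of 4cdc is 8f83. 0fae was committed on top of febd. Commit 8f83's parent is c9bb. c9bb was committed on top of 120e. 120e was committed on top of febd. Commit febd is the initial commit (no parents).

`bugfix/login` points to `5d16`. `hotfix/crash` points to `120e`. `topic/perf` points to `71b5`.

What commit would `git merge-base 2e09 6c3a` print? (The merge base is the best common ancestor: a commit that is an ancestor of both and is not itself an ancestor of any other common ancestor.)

Ancestors of 2e09: {120e, 2e09, 71b5, 8f83, c9bb, febd}.
Ancestors of 6c3a: {0fae, 6c3a, febd}.
Common ancestors: {febd}.
The only common ancestor is febd, so it is the merge base.

febd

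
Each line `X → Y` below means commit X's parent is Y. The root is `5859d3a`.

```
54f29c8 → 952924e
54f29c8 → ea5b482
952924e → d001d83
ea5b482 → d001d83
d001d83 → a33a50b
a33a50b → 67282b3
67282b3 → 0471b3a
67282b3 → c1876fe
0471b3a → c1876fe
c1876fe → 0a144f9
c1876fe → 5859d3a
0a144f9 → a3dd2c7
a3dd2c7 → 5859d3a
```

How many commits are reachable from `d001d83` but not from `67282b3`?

2

Reachable from d001d83: {0471b3a, 0a144f9, 5859d3a, 67282b3, a33a50b, a3dd2c7, c1876fe, d001d83}.
Reachable from 67282b3: {0471b3a, 0a144f9, 5859d3a, 67282b3, a3dd2c7, c1876fe}.
In d001d83's history but not 67282b3's: {a33a50b, d001d83} — 2 commits.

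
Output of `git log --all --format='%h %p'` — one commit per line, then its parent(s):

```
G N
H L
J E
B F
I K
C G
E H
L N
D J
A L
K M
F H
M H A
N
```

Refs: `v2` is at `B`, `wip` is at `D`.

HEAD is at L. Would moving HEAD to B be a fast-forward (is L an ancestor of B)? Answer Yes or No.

A fast-forward from L to B is possible iff L is an ancestor of B.
Ancestors of B: {B, F, H, L, N}.
L is among them, so fast-forward is possible.

Yes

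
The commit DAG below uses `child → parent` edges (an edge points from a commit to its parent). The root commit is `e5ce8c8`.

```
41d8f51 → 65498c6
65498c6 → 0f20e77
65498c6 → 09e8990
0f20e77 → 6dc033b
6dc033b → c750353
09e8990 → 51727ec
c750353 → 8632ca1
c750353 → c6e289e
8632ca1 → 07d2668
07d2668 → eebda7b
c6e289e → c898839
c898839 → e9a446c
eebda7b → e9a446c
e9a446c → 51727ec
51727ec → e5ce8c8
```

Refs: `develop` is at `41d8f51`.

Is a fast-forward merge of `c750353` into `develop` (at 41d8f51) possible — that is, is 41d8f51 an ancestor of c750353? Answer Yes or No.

A fast-forward from 41d8f51 to c750353 is possible iff 41d8f51 is an ancestor of c750353.
Ancestors of c750353: {07d2668, 51727ec, 8632ca1, c6e289e, c750353, c898839, e5ce8c8, e9a446c, eebda7b}.
41d8f51 is not among them, so fast-forward is not possible.

No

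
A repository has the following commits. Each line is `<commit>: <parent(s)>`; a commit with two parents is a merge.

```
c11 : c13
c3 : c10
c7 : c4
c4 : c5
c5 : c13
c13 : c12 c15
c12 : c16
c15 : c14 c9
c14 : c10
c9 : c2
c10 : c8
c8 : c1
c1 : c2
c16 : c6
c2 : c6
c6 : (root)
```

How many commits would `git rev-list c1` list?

Walking parent pointers from c1: reachable set = {c1, c2, c6}.
That is 3 commits.

3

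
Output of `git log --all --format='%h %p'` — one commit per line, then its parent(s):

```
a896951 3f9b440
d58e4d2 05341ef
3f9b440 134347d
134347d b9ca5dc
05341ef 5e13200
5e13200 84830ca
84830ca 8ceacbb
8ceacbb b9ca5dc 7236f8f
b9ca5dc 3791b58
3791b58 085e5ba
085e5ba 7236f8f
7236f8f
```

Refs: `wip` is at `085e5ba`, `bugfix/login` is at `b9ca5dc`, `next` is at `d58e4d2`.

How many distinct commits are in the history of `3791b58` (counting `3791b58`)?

3

Walking parent pointers from 3791b58: reachable set = {085e5ba, 3791b58, 7236f8f}.
That is 3 commits.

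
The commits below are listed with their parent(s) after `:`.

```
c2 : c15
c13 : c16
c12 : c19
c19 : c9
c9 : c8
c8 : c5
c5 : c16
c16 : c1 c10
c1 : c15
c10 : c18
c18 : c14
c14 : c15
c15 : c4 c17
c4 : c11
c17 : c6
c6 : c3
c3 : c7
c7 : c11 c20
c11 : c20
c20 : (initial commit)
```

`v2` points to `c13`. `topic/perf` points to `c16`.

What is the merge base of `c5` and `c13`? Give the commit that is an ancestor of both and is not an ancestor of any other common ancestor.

Ancestors of c5: {c1, c10, c11, c14, c15, c16, c17, c18, c20, c3, c4, c5, c6, c7}.
Ancestors of c13: {c1, c10, c11, c13, c14, c15, c16, c17, c18, c20, c3, c4, c6, c7}.
Common ancestors: {c1, c10, c11, c14, c15, c16, c17, c18, c20, c3, c4, c6, c7}.
Among these, c16 is not an ancestor of any other common ancestor — it is the merge base.

c16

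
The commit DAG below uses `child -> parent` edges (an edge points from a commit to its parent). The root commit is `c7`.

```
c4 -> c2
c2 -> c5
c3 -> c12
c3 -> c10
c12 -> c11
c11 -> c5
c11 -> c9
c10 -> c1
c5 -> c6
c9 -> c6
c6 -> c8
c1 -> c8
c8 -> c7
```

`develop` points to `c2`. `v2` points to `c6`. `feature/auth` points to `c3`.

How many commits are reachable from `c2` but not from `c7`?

4

Reachable from c2: {c2, c5, c6, c7, c8}.
Reachable from c7: {c7}.
In c2's history but not c7's: {c2, c5, c6, c8} — 4 commits.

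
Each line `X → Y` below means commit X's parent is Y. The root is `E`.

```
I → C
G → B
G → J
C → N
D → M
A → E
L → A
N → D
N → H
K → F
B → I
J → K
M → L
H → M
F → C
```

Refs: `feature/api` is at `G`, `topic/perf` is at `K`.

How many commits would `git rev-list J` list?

Walking parent pointers from J: reachable set = {A, C, D, E, F, H, J, K, L, M, N}.
That is 11 commits.

11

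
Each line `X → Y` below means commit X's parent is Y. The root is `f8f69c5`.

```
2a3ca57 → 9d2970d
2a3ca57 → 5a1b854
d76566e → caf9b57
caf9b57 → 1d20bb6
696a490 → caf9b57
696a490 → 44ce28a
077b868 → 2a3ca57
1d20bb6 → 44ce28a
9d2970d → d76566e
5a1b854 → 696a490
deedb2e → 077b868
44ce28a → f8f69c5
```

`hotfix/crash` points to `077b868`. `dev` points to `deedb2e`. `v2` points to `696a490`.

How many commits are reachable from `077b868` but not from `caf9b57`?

Reachable from 077b868: {077b868, 1d20bb6, 2a3ca57, 44ce28a, 5a1b854, 696a490, 9d2970d, caf9b57, d76566e, f8f69c5}.
Reachable from caf9b57: {1d20bb6, 44ce28a, caf9b57, f8f69c5}.
In 077b868's history but not caf9b57's: {077b868, 2a3ca57, 5a1b854, 696a490, 9d2970d, d76566e} — 6 commits.

6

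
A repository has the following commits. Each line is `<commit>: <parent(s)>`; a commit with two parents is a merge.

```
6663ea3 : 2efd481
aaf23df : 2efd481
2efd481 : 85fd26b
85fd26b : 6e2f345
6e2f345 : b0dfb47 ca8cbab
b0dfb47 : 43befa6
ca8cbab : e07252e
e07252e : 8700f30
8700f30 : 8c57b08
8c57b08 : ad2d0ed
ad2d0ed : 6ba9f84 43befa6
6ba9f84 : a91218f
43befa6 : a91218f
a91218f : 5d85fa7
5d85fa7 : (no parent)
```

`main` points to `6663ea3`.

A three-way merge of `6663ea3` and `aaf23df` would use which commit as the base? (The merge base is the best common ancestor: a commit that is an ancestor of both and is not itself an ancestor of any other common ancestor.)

Ancestors of 6663ea3: {2efd481, 43befa6, 5d85fa7, 6663ea3, 6ba9f84, 6e2f345, 85fd26b, 8700f30, 8c57b08, a91218f, ad2d0ed, b0dfb47, ca8cbab, e07252e}.
Ancestors of aaf23df: {2efd481, 43befa6, 5d85fa7, 6ba9f84, 6e2f345, 85fd26b, 8700f30, 8c57b08, a91218f, aaf23df, ad2d0ed, b0dfb47, ca8cbab, e07252e}.
Common ancestors: {2efd481, 43befa6, 5d85fa7, 6ba9f84, 6e2f345, 85fd26b, 8700f30, 8c57b08, a91218f, ad2d0ed, b0dfb47, ca8cbab, e07252e}.
Among these, 2efd481 is not an ancestor of any other common ancestor — it is the merge base.

2efd481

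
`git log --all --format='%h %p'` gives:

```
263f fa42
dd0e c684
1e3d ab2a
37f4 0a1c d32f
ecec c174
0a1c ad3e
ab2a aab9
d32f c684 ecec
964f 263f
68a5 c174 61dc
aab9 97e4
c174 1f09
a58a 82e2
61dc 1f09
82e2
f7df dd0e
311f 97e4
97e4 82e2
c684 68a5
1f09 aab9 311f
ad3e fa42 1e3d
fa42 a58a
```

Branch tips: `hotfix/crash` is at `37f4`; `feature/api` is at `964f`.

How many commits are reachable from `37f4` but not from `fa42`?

15

Reachable from 37f4: {0a1c, 1e3d, 1f09, 311f, 37f4, 61dc, 68a5, 82e2, 97e4, a58a, aab9, ab2a, ad3e, c174, c684, d32f, ecec, fa42}.
Reachable from fa42: {82e2, a58a, fa42}.
In 37f4's history but not fa42's: {0a1c, 1e3d, 1f09, 311f, 37f4, 61dc, 68a5, 97e4, aab9, ab2a, ad3e, c174, c684, d32f, ecec} — 15 commits.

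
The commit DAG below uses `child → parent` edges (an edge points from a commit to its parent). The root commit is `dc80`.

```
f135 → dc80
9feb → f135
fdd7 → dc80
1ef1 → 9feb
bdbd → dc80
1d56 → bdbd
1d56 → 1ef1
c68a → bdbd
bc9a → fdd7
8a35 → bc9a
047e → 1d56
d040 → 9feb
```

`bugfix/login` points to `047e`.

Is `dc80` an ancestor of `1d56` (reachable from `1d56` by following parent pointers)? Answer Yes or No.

Ancestors of 1d56 (commits reachable by following parents): {1d56, 1ef1, 9feb, bdbd, dc80, f135}.
dc80 is in that set, so it is an ancestor of 1d56.

Yes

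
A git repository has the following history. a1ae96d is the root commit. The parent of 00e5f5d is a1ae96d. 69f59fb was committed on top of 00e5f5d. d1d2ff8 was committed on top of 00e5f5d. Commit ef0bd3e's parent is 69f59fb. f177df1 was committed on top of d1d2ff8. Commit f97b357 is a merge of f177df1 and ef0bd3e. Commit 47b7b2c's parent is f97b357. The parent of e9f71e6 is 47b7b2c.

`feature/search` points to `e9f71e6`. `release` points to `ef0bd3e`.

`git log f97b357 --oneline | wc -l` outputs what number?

Walking parent pointers from f97b357: reachable set = {00e5f5d, 69f59fb, a1ae96d, d1d2ff8, ef0bd3e, f177df1, f97b357}.
That is 7 commits.

7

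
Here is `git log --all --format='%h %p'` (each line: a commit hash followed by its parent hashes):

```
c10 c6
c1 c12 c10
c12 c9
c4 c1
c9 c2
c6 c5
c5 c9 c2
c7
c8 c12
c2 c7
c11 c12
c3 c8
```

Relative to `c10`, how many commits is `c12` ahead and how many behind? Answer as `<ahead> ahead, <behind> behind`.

Reachable from c12: {c12, c2, c7, c9}.
Reachable from c10: {c10, c2, c5, c6, c7, c9}.
Only in c12's history (ahead): {c12} — 1.
Only in c10's history (behind): {c10, c5, c6} — 3.

1 ahead, 3 behind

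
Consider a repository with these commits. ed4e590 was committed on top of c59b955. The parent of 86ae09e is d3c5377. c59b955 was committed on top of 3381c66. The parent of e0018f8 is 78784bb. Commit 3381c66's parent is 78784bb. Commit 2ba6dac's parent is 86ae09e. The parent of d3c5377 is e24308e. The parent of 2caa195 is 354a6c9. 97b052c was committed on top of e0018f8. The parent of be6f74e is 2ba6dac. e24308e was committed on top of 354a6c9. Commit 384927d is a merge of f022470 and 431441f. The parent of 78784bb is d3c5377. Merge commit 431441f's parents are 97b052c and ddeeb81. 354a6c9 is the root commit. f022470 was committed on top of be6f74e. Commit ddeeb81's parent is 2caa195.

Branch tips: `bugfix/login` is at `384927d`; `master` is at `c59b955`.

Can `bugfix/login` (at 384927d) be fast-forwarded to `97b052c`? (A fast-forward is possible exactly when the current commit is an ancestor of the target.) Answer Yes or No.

A fast-forward from 384927d to 97b052c is possible iff 384927d is an ancestor of 97b052c.
Ancestors of 97b052c: {354a6c9, 78784bb, 97b052c, d3c5377, e0018f8, e24308e}.
384927d is not among them, so fast-forward is not possible.

No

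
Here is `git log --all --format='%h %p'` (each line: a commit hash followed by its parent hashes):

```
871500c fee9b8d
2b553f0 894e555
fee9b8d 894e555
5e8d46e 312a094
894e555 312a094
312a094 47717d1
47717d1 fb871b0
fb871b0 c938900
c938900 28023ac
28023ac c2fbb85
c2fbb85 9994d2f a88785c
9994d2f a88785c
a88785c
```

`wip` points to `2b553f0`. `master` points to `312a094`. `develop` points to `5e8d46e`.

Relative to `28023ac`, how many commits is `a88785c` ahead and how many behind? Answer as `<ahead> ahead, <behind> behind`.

0 ahead, 3 behind

Reachable from a88785c: {a88785c}.
Reachable from 28023ac: {28023ac, 9994d2f, a88785c, c2fbb85}.
Only in a88785c's history (ahead): {} — 0.
Only in 28023ac's history (behind): {28023ac, 9994d2f, c2fbb85} — 3.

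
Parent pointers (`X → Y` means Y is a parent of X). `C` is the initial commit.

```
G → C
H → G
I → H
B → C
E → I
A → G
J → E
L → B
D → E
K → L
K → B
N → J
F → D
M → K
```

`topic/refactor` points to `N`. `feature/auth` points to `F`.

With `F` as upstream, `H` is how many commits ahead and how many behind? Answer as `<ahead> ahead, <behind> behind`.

Reachable from H: {C, G, H}.
Reachable from F: {C, D, E, F, G, H, I}.
Only in H's history (ahead): {} — 0.
Only in F's history (behind): {D, E, F, I} — 4.

0 ahead, 4 behind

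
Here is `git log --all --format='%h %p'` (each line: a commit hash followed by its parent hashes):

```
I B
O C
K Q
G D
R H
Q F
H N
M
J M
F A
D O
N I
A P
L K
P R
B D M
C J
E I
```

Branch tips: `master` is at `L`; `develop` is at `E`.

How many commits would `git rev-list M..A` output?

11

Reachable from A: {A, B, C, D, H, I, J, M, N, O, P, R}.
Reachable from M: {M}.
In A's history but not M's: {A, B, C, D, H, I, J, N, O, P, R} — 11 commits.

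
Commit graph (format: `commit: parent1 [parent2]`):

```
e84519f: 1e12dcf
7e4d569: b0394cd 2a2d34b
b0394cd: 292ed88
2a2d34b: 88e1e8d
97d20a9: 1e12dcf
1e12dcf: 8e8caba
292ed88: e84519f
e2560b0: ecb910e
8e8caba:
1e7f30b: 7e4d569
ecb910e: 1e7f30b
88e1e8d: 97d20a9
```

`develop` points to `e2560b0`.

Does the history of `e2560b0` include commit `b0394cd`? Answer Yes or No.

Ancestors of e2560b0 (commits reachable by following parents): {1e12dcf, 1e7f30b, 292ed88, 2a2d34b, 7e4d569, 88e1e8d, 8e8caba, 97d20a9, b0394cd, e2560b0, e84519f, ecb910e}.
b0394cd is in that set, so it is an ancestor of e2560b0.

Yes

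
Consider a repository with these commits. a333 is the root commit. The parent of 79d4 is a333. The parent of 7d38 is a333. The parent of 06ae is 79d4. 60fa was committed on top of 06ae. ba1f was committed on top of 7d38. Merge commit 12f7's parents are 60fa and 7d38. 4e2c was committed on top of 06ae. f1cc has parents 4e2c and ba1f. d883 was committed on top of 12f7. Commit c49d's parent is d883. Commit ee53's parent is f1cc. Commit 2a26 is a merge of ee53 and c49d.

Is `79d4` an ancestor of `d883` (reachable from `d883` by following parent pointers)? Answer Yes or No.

Yes

Ancestors of d883 (commits reachable by following parents): {06ae, 12f7, 60fa, 79d4, 7d38, a333, d883}.
79d4 is in that set, so it is an ancestor of d883.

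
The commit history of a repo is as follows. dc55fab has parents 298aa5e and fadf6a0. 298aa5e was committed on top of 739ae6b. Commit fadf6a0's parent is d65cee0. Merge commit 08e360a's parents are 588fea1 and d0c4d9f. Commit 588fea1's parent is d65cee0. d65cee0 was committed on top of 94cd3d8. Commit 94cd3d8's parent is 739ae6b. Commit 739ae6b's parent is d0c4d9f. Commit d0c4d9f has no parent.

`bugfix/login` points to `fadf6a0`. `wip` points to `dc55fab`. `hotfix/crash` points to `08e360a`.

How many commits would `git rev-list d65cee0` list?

4

Walking parent pointers from d65cee0: reachable set = {739ae6b, 94cd3d8, d0c4d9f, d65cee0}.
That is 4 commits.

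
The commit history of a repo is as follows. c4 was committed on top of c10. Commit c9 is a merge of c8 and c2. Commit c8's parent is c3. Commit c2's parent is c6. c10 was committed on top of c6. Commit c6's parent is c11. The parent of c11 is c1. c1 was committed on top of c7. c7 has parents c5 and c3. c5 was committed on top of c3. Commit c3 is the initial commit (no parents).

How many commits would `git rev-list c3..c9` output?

Reachable from c9: {c1, c11, c2, c3, c5, c6, c7, c8, c9}.
Reachable from c3: {c3}.
In c9's history but not c3's: {c1, c11, c2, c5, c6, c7, c8, c9} — 8 commits.

8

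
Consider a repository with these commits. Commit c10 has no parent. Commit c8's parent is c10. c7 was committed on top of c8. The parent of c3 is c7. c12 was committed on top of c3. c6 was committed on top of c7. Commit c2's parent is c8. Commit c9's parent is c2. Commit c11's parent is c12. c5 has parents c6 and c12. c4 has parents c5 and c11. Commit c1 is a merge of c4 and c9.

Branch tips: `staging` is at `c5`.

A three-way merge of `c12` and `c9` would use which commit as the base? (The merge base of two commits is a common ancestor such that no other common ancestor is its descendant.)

c8

Ancestors of c12: {c10, c12, c3, c7, c8}.
Ancestors of c9: {c10, c2, c8, c9}.
Common ancestors: {c10, c8}.
Among these, c8 is not an ancestor of any other common ancestor — it is the merge base.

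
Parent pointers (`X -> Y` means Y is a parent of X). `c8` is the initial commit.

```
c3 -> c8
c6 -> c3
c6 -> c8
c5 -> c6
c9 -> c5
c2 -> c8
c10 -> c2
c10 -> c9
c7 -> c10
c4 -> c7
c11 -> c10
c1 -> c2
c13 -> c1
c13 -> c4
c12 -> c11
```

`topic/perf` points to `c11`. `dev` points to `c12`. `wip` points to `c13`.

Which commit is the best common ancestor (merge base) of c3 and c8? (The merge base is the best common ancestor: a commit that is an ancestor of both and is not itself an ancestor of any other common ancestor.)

c8

Ancestors of c3: {c3, c8}.
Ancestors of c8: {c8}.
Common ancestors: {c8}.
The only common ancestor is c8, so it is the merge base.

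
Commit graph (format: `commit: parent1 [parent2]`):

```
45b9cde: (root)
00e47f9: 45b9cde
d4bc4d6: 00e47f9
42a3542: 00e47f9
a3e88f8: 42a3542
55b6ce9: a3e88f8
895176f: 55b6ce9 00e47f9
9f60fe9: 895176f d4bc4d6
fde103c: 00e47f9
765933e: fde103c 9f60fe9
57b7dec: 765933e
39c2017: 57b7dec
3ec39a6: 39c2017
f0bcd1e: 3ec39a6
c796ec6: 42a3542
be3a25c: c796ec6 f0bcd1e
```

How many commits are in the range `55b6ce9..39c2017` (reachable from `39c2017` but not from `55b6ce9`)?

Reachable from 39c2017: {00e47f9, 39c2017, 42a3542, 45b9cde, 55b6ce9, 57b7dec, 765933e, 895176f, 9f60fe9, a3e88f8, d4bc4d6, fde103c}.
Reachable from 55b6ce9: {00e47f9, 42a3542, 45b9cde, 55b6ce9, a3e88f8}.
In 39c2017's history but not 55b6ce9's: {39c2017, 57b7dec, 765933e, 895176f, 9f60fe9, d4bc4d6, fde103c} — 7 commits.

7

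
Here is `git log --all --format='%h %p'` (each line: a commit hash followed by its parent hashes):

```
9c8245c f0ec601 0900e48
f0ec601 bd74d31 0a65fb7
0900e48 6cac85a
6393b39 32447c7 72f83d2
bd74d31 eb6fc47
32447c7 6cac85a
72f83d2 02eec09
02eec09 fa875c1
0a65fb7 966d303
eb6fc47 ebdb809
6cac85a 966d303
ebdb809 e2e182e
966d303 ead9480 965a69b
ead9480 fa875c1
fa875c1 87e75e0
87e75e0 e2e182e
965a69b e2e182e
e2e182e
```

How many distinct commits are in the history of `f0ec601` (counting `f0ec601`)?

Walking parent pointers from f0ec601: reachable set = {0a65fb7, 87e75e0, 965a69b, 966d303, bd74d31, e2e182e, ead9480, eb6fc47, ebdb809, f0ec601, fa875c1}.
That is 11 commits.

11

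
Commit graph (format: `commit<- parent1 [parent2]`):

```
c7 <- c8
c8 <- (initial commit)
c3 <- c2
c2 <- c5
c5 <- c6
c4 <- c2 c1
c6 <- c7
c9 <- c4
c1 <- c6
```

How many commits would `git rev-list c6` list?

3

Walking parent pointers from c6: reachable set = {c6, c7, c8}.
That is 3 commits.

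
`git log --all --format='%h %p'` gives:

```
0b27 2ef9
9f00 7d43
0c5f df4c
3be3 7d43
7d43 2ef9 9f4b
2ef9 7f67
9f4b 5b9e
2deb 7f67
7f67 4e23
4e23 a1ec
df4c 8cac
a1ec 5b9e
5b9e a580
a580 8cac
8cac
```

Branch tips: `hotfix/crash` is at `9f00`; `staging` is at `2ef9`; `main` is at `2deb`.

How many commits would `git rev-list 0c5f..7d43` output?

Reachable from 7d43: {2ef9, 4e23, 5b9e, 7d43, 7f67, 8cac, 9f4b, a1ec, a580}.
Reachable from 0c5f: {0c5f, 8cac, df4c}.
In 7d43's history but not 0c5f's: {2ef9, 4e23, 5b9e, 7d43, 7f67, 9f4b, a1ec, a580} — 8 commits.

8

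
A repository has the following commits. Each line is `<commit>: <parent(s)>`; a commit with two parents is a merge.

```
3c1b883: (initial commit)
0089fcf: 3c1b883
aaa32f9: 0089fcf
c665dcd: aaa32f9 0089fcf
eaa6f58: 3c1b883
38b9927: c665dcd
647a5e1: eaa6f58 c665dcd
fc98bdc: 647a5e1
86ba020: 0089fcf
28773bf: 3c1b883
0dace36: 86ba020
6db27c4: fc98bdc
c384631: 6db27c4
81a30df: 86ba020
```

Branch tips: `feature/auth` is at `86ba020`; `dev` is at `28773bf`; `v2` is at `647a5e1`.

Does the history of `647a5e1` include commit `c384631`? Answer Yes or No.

Ancestors of 647a5e1: {0089fcf, 3c1b883, 647a5e1, aaa32f9, c665dcd, eaa6f58}.
c384631 is not in that set, so it is not an ancestor of 647a5e1.

No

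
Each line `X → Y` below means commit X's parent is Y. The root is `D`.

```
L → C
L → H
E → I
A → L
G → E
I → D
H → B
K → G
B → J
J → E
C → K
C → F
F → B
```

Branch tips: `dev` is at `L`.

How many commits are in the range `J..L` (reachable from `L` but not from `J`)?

Reachable from L: {B, C, D, E, F, G, H, I, J, K, L}.
Reachable from J: {D, E, I, J}.
In L's history but not J's: {B, C, F, G, H, K, L} — 7 commits.

7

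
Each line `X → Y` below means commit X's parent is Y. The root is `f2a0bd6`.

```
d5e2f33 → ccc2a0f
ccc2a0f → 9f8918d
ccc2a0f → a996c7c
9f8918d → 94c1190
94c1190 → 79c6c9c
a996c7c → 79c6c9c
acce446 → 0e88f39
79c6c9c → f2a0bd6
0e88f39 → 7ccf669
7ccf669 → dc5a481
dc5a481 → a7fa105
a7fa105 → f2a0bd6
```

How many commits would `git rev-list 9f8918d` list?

4

Walking parent pointers from 9f8918d: reachable set = {79c6c9c, 94c1190, 9f8918d, f2a0bd6}.
That is 4 commits.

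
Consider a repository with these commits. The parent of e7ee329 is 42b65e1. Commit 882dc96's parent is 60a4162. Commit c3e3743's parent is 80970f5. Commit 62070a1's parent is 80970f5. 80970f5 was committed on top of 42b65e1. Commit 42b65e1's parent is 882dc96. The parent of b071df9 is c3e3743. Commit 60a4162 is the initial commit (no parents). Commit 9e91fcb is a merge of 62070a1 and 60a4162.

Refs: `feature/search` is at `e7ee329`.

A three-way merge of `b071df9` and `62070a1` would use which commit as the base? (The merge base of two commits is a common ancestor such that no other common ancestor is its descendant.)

Ancestors of b071df9: {42b65e1, 60a4162, 80970f5, 882dc96, b071df9, c3e3743}.
Ancestors of 62070a1: {42b65e1, 60a4162, 62070a1, 80970f5, 882dc96}.
Common ancestors: {42b65e1, 60a4162, 80970f5, 882dc96}.
Among these, 80970f5 is not an ancestor of any other common ancestor — it is the merge base.

80970f5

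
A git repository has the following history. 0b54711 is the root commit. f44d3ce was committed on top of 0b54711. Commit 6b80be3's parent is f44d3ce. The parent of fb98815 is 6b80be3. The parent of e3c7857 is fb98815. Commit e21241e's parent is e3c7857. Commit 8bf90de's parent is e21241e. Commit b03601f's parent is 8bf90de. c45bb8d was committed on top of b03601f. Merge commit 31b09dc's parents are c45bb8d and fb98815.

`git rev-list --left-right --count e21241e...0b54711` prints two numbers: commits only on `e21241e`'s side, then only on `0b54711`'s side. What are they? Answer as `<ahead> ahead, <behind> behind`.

Reachable from e21241e: {0b54711, 6b80be3, e21241e, e3c7857, f44d3ce, fb98815}.
Reachable from 0b54711: {0b54711}.
Only in e21241e's history (ahead): {6b80be3, e21241e, e3c7857, f44d3ce, fb98815} — 5.
Only in 0b54711's history (behind): {} — 0.

5 ahead, 0 behind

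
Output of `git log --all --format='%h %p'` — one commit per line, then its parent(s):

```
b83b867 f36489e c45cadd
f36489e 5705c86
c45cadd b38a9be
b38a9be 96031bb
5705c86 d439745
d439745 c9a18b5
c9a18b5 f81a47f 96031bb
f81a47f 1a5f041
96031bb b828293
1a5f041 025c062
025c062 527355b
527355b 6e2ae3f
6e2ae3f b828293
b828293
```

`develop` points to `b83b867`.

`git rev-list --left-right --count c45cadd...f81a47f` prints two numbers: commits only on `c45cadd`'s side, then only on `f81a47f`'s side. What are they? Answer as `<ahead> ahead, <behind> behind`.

3 ahead, 5 behind

Reachable from c45cadd: {96031bb, b38a9be, b828293, c45cadd}.
Reachable from f81a47f: {025c062, 1a5f041, 527355b, 6e2ae3f, b828293, f81a47f}.
Only in c45cadd's history (ahead): {96031bb, b38a9be, c45cadd} — 3.
Only in f81a47f's history (behind): {025c062, 1a5f041, 527355b, 6e2ae3f, f81a47f} — 5.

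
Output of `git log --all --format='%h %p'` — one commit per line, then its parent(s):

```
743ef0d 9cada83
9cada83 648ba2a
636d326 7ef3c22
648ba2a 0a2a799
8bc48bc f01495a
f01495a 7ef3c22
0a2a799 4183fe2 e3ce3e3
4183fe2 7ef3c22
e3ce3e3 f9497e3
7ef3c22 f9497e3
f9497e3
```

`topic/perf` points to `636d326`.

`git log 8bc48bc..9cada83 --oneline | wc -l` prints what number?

Reachable from 9cada83: {0a2a799, 4183fe2, 648ba2a, 7ef3c22, 9cada83, e3ce3e3, f9497e3}.
Reachable from 8bc48bc: {7ef3c22, 8bc48bc, f01495a, f9497e3}.
In 9cada83's history but not 8bc48bc's: {0a2a799, 4183fe2, 648ba2a, 9cada83, e3ce3e3} — 5 commits.

5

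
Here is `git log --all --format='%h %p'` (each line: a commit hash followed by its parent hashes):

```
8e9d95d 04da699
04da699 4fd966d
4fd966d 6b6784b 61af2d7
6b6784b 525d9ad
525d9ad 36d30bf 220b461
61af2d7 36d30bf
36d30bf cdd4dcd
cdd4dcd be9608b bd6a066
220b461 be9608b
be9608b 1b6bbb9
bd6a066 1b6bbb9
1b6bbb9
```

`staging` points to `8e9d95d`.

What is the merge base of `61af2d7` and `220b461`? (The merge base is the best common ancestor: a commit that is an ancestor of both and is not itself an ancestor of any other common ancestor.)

be9608b

Ancestors of 61af2d7: {1b6bbb9, 36d30bf, 61af2d7, bd6a066, be9608b, cdd4dcd}.
Ancestors of 220b461: {1b6bbb9, 220b461, be9608b}.
Common ancestors: {1b6bbb9, be9608b}.
Among these, be9608b is not an ancestor of any other common ancestor — it is the merge base.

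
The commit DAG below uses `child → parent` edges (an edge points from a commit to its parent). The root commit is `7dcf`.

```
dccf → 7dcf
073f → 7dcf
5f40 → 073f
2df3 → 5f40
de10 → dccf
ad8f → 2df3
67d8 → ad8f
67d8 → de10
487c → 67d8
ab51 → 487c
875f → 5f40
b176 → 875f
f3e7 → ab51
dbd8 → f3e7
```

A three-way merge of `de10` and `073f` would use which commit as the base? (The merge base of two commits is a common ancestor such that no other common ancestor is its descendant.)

7dcf

Ancestors of de10: {7dcf, dccf, de10}.
Ancestors of 073f: {073f, 7dcf}.
Common ancestors: {7dcf}.
The only common ancestor is 7dcf, so it is the merge base.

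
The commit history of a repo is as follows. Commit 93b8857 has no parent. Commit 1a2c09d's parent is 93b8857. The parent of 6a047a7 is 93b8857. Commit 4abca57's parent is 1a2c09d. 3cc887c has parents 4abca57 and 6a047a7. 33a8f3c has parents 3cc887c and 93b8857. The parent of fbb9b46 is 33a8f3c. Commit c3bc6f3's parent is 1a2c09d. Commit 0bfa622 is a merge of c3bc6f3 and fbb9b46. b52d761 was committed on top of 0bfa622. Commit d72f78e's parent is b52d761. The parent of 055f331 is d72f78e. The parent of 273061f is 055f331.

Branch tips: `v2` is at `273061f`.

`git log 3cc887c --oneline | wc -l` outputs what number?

5

Walking parent pointers from 3cc887c: reachable set = {1a2c09d, 3cc887c, 4abca57, 6a047a7, 93b8857}.
That is 5 commits.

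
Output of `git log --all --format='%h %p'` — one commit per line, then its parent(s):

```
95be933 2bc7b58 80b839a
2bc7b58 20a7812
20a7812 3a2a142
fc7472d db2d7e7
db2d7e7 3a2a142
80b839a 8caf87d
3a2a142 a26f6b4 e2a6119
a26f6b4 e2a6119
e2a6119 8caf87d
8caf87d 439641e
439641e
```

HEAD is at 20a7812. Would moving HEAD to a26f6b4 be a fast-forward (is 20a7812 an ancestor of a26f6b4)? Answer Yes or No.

No

A fast-forward from 20a7812 to a26f6b4 is possible iff 20a7812 is an ancestor of a26f6b4.
Ancestors of a26f6b4: {439641e, 8caf87d, a26f6b4, e2a6119}.
20a7812 is not among them, so fast-forward is not possible.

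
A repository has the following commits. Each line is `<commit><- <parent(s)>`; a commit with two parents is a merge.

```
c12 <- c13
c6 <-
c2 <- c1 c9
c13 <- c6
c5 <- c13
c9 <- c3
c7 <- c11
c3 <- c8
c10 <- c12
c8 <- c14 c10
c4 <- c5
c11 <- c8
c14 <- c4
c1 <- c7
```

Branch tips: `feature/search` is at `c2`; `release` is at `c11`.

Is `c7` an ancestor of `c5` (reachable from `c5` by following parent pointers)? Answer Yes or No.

Ancestors of c5: {c13, c5, c6}.
c7 is not in that set, so it is not an ancestor of c5.

No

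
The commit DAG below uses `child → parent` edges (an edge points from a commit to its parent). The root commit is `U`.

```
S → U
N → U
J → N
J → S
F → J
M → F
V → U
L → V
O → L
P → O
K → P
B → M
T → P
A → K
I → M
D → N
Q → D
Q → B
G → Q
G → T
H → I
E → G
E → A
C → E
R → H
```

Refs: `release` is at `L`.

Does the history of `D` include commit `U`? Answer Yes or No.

Yes

Ancestors of D (commits reachable by following parents): {D, N, U}.
U is in that set, so it is an ancestor of D.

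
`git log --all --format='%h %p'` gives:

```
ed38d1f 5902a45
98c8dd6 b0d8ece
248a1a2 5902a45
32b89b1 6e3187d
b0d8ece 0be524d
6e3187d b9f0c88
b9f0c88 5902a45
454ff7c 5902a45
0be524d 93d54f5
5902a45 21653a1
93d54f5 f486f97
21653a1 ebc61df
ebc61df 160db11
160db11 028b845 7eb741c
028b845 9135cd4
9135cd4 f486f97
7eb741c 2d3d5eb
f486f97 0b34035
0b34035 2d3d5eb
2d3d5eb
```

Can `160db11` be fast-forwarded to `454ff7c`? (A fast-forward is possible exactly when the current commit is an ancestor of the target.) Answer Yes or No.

Yes

A fast-forward from 160db11 to 454ff7c is possible iff 160db11 is an ancestor of 454ff7c.
Ancestors of 454ff7c: {028b845, 0b34035, 160db11, 21653a1, 2d3d5eb, 454ff7c, 5902a45, 7eb741c, 9135cd4, ebc61df, f486f97}.
160db11 is among them, so fast-forward is possible.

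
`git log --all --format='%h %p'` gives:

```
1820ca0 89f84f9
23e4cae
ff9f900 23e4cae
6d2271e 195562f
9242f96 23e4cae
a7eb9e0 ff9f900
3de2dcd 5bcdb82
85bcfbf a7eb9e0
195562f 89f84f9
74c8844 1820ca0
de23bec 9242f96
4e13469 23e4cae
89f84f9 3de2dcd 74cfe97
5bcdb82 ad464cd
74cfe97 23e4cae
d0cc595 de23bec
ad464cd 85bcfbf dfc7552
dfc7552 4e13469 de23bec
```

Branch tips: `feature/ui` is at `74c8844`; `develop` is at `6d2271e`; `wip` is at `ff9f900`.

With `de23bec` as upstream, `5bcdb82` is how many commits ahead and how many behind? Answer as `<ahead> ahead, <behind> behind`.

Reachable from 5bcdb82: {23e4cae, 4e13469, 5bcdb82, 85bcfbf, 9242f96, a7eb9e0, ad464cd, de23bec, dfc7552, ff9f900}.
Reachable from de23bec: {23e4cae, 9242f96, de23bec}.
Only in 5bcdb82's history (ahead): {4e13469, 5bcdb82, 85bcfbf, a7eb9e0, ad464cd, dfc7552, ff9f900} — 7.
Only in de23bec's history (behind): {} — 0.

7 ahead, 0 behind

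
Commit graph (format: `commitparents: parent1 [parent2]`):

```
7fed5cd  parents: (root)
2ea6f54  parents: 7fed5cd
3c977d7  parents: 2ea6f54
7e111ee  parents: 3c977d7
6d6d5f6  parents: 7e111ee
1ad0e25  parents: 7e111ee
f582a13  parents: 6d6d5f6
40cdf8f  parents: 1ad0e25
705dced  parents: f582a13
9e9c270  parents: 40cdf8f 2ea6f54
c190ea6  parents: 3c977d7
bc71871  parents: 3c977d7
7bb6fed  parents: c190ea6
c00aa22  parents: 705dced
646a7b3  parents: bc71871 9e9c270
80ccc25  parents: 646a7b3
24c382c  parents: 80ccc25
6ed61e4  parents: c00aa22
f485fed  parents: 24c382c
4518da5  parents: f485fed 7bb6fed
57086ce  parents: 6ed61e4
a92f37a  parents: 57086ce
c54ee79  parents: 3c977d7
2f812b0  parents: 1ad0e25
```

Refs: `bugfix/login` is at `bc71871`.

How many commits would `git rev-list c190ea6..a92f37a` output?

8

Reachable from a92f37a: {2ea6f54, 3c977d7, 57086ce, 6d6d5f6, 6ed61e4, 705dced, 7e111ee, 7fed5cd, a92f37a, c00aa22, f582a13}.
Reachable from c190ea6: {2ea6f54, 3c977d7, 7fed5cd, c190ea6}.
In a92f37a's history but not c190ea6's: {57086ce, 6d6d5f6, 6ed61e4, 705dced, 7e111ee, a92f37a, c00aa22, f582a13} — 8 commits.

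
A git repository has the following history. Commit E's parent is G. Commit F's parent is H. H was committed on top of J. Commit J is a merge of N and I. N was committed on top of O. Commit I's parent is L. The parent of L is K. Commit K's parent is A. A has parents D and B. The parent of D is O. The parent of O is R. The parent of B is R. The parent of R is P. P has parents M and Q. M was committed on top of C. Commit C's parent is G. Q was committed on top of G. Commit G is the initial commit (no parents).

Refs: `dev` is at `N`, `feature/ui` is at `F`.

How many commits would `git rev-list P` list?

Walking parent pointers from P: reachable set = {C, G, M, P, Q}.
That is 5 commits.

5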